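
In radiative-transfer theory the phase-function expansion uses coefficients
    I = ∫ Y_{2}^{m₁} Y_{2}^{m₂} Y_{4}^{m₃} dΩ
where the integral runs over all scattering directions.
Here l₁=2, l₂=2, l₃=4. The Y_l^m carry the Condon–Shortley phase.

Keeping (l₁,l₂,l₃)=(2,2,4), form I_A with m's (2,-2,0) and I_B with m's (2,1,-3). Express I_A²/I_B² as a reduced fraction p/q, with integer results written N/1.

1/35

Same 2,2,4: normalisation and zero-m 3j drop out of the ratio.
A: Δ: 0! 4! 4! / 9! → 1/630; sum: t=0:+1/576 = 1/576; 3j²(2 2 4; 2 -2 0) = Δ·Π!·Σ² = 1/630  (sign +1)
B: Δ: 0! 4! 4! / 9! → 1/630; sum: t=0:+1/144 = 1/144; 3j²(2 2 4; 2 1 -3) = Δ·Π!·Σ² = 1/18  (sign -1)
I_A²/I_B² = (1/630)/(1/18) = 1/35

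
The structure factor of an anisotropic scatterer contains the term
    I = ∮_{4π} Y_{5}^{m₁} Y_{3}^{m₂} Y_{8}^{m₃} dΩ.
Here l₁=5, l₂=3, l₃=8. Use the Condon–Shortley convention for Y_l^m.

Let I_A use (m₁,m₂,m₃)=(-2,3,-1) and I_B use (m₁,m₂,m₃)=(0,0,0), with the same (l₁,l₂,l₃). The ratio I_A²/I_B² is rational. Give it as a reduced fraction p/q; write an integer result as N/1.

3/112

l's match ⇒ only the (l;m) 3-j factors differ between A and B.
A: triangle coeff Δ(5,3,8) = 1/136136; Σ_t [0,0]: t=0:+1/21772800 = 1/21772800; (3j)²=3/4862 [(5 3 8; -2 3 -1)], sign=-1
B: triangle coeff Δ(5,3,8) = 1/136136; Σ_t [0,0]: t=0:+1/518400 = 1/518400; (3j)²=56/2431 [(5 3 8; 0 0 0)], sign=+1
I_A²/I_B² = (3/4862)/(56/2431) = 3/112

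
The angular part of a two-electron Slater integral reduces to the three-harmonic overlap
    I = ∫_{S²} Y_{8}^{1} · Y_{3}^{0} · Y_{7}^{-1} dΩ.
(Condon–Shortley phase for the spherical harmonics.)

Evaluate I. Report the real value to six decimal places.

-0.130667

Rules hold: Σm=0, L=18 even, 5≤7≤11.
N = 17·7·15 = 1785
Δ = 4!·12!·2!/19! = 1/5290740
Racah Σ t=1..3: t=1:−1/7257600 t=2:+1/2073600 t=3:−1/7257600 = 1/4838400
⇒ 3j(8 3 7; 0 0 0)² = 252/20995, sgn -1
Racah Σ t=1..3: t=1:−1/6220800 t=2:+1/2419200 t=3:−1/11612160 = 29/174182400
⇒ 3j(8 3 7; 1 0 -1)² = 841/83980, sgn +1
4πI² = N·(3j₀)²·(3jₘ)² = 1112643/5185765
I = -1·√(0.214557/4π) = -0.13066720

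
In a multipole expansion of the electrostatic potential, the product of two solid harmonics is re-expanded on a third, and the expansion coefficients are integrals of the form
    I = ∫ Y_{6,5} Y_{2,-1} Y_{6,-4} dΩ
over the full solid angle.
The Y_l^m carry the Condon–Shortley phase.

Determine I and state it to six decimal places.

Rules hold: Σm=0, L=14 even, 4≤6≤8.
N = 13·5·13 = 845
Δ = 2!·10!·2!/15! = 1/90090
Racah Σ t=0..2: t=0:+1/69120 t=1:−1/14400 t=2:+1/69120 = -7/172800
⇒ 3j(6 2 6; 0 0 0)² = 14/715, sgn -1
Racah Σ t=0..1: t=0:+1/725760 t=1:−1/7257600 = 1/806400
⇒ 3j(6 2 6; 5 -1 -4)² = 27/910, sgn +1
4πI² = N·(3j₀)²·(3jₘ)² = 27/55
I = -1·√(0.490909/4π) = -0.19764945

-0.197649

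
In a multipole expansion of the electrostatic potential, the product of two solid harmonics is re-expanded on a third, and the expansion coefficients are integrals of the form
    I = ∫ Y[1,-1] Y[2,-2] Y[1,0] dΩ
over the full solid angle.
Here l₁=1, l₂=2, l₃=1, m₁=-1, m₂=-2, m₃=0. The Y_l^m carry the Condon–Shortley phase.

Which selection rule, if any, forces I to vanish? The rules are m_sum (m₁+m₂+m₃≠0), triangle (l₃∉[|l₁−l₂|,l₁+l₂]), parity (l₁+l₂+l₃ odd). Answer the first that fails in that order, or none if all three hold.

m_sum

Σmᵢ = -3  ✗
l₃∈[|l₁−l₂|,l₁+l₂]=[1,3], have l₃=1
Σlᵢ = 4 ⇒ even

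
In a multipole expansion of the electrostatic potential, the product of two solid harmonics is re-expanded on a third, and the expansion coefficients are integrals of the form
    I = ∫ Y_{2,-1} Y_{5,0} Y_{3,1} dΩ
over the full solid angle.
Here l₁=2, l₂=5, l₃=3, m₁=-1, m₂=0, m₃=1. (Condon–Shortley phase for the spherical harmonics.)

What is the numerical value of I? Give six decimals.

0.169433

Rules hold: Σm=0, L=10 even, 3≤3≤7.
N = 5·11·7 = 385
Δ = 4!·0!·6!/11! = 1/2310
Racah Σ t=2..2: t=2:+1/144 = 1/144
⇒ 3j(2 5 3; 0 0 0)² = 10/231, sgn -1
Racah Σ t=3..3: t=3:−1/288 = -1/288
⇒ 3j(2 5 3; -1 0 1)² = 5/231, sgn -1
4πI² = N·(3j₀)²·(3jₘ)² = 250/693
I = +1·√(0.36075/4π) = 0.16943318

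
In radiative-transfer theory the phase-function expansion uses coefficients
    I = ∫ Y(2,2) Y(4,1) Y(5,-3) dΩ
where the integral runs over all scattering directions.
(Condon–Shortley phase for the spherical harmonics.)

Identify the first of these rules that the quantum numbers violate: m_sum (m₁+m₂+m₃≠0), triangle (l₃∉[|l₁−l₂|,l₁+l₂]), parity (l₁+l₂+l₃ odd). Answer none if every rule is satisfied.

m₁+m₂+m₃ = 2 + 1 − 3 = 0  ✓
triangle: |2−4|=2 ≤ l₃=5 ≤ 2+4=6  ✓
parity: l₁+l₂+l₃ = 11 is odd  ✗

parity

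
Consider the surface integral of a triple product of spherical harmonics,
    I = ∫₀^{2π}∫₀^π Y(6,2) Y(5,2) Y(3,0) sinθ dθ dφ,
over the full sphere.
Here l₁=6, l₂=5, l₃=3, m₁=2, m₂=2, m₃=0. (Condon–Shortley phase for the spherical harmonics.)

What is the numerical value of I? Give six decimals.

0.000000

2 + 2 + 0 = 4 ≠ 0: azimuthal integral kills it; I = 0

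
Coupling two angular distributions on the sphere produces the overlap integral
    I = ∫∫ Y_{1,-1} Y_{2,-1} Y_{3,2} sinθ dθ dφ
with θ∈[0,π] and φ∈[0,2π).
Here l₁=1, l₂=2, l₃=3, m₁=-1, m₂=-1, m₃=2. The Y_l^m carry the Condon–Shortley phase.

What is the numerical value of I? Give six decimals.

Rules hold: Σm=0, L=6 even, 1≤3≤3.
N = 3·5·7 = 105
Δ = 0!·2!·4!/7! = 1/105
Racah Σ t=0..0: t=0:+1/4 = 1/4
⇒ 3j(1 2 3; 0 0 0)² = 3/35, sgn -1
Racah Σ t=0..0: t=0:+1/12 = 1/12
⇒ 3j(1 2 3; -1 -1 2)² = 2/21, sgn -1
4πI² = N·(3j₀)²·(3jₘ)² = 6/7
I = +1·√(0.857143/4π) = 0.26116903

0.261169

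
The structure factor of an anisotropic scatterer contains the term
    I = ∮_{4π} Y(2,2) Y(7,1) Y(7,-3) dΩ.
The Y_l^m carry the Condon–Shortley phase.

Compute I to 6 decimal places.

0.181642

Checks pass: Σm=0; 16 even; l₃=7∈[5,9].
(2·2+1)(2·7+1)(2·7+1) = 1125
Δ: 2! 2! 12! / 17! → 1/185640
sum: t=0:+1/2419200 t=1:−1/518400 t=2:+1/2419200 = -1/907200
3j²(2 7 7; 0 0 0) = Δ·Π!·Σ² = 56/3315  (sign +1)
sum: t=0:+1/3870720 = 1/3870720
3j²(2 7 7; 2 1 -3) = Δ·Π!·Σ² = 135/6188  (sign +1)
combine: 4πI² = 1125·56/3315·135/6188 = 20250/48841
take √, sign +1: I = 0.18164160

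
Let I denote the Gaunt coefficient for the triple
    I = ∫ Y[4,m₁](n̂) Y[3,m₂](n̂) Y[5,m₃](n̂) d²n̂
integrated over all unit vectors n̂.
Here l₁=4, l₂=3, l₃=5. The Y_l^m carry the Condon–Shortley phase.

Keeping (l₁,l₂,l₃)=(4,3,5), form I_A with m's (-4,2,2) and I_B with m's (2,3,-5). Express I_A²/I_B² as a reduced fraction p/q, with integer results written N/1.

Same 4,3,5: normalisation and zero-m 3j drop out of the ratio.
A: Δ: 2! 6! 4! / 13! → 1/180180; sum: t=2:+1/8640 = 1/8640; 3j²(4 3 5; -4 2 2) = Δ·Π!·Σ² = 14/1287  (sign -1)
B: Δ: 2! 6! 4! / 13! → 1/180180; sum: t=2:+1/34560 = 1/34560; 3j²(4 3 5; 2 3 -5) = Δ·Π!·Σ² = 5/286  (sign +1)
I_A²/I_B² = (14/1287)/(5/286) = 28/45

28/45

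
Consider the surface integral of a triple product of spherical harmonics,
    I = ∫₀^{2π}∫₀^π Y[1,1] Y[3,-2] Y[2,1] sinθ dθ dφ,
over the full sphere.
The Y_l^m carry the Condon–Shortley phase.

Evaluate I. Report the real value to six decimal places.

0.261169

Checks pass: Σm=0; 6 even; l₃=2∈[2,4].
(2·1+1)(2·3+1)(2·2+1) = 105
Δ: 2! 0! 4! / 7! → 1/105
sum: t=1:−1/4 = -1/4
3j²(1 3 2; 0 0 0) = Δ·Π!·Σ² = 3/35  (sign -1)
sum: t=0:+1/12 = 1/12
3j²(1 3 2; 1 -2 1) = Δ·Π!·Σ² = 2/21  (sign -1)
combine: 4πI² = 105·3/35·2/21 = 6/7
take √, sign +1: I = 0.26116903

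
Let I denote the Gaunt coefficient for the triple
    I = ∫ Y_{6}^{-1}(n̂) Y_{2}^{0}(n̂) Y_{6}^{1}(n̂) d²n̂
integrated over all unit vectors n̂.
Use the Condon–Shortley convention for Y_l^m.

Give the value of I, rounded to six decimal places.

Rules hold: Σm=0, L=14 even, 4≤6≤8.
N = 13·5·13 = 845
Δ = 2!·10!·2!/15! = 1/90090
Racah Σ t=0..2: t=0:+1/69120 t=1:−1/14400 t=2:+1/69120 = -7/172800
⇒ 3j(6 2 6; 0 0 0)² = 14/715, sgn -1
Racah Σ t=0..2: t=0:+1/120960 t=1:−1/17280 t=2:+1/57600 = -13/403200
⇒ 3j(6 2 6; -1 0 1)² = 13/770, sgn +1
4πI² = N·(3j₀)²·(3jₘ)² = 169/605
I = -1·√(0.279339/4π) = -0.14909419

-0.149094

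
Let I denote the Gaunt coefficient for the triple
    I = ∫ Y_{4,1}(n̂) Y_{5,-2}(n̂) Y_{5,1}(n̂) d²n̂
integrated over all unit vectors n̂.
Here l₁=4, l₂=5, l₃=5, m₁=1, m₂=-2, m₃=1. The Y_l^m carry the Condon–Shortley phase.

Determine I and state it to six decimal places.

0.128377

m-sum 0 ✓  L=14 even ✓  1≤5≤9 ✓
Π(2lᵢ+1) = 9×11×11 = 1089
triangle coeff Δ(4,5,5) = 1/3153150
Σ_t [0,4]: t=0:+1/69120 t=1:−1/1728 t=2:+1/576 t=3:−1/1728 t=4:+1/69120 = 7/11520
(3j)²=2/143 [(4 5 5; 0 0 0)], sign=-1
Σ_t [0,3]: t=0:+1/5184 t=1:−1/1152 t=2:+1/2880 t=3:−1/103680 = -7/20736
(3j)²=35/2574 [(4 5 5; 1 -2 1)], sign=-1
⇒ 4πI² = 35/169
I = (+1)√(35/169/(4π)) = 0.12837656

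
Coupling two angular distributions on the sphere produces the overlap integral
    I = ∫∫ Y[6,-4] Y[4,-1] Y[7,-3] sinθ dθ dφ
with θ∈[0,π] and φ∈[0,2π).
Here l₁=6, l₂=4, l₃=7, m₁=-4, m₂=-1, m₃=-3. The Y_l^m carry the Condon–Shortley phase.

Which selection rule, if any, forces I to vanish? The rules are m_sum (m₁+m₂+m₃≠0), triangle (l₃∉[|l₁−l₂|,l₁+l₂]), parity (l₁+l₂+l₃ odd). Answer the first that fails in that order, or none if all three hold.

Σmᵢ = -8  ✗
l₃∈[|l₁−l₂|,l₁+l₂]=[2,10], have l₃=7
Σlᵢ = 17 ⇒ odd

m_sum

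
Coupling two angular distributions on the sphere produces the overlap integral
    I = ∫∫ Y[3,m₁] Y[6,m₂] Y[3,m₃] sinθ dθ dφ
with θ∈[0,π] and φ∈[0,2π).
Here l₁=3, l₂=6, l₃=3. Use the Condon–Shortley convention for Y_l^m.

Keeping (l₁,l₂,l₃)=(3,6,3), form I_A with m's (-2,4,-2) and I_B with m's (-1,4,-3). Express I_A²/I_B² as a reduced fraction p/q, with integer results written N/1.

l's match ⇒ only the (l;m) 3-j factors differ between A and B.
A: triangle coeff Δ(3,6,3) = 1/12012; Σ_t [5,5]: t=5:−1/14400 = -1/14400; (3j)²=6/143 [(3 6 3; -2 4 -2)], sign=+1
B: triangle coeff Δ(3,6,3) = 1/12012; Σ_t [4,4]: t=4:+1/34560 = 1/34560; (3j)²=5/286 [(3 6 3; -1 4 -3)], sign=+1
I_A²/I_B² = (6/143)/(5/286) = 12/5

12/5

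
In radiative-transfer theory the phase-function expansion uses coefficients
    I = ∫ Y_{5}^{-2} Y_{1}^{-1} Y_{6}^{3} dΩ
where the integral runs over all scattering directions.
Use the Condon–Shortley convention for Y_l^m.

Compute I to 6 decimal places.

m-sum 0 ✓  L=12 even ✓  4≤6≤6 ✓
Π(2lᵢ+1) = 11×3×13 = 429
triangle coeff Δ(5,1,6) = 1/858
Σ_t [0,0]: t=0:+1/14400 = 1/14400
(3j)²=6/143 [(5 1 6; 0 0 0)], sign=+1
Σ_t [0,0]: t=0:+1/60480 = 1/60480
(3j)²=6/143 [(5 1 6; -2 -1 3)], sign=-1
⇒ 4πI² = 108/143
I = (-1)√(108/143/(4π)) = -0.24515397

-0.245154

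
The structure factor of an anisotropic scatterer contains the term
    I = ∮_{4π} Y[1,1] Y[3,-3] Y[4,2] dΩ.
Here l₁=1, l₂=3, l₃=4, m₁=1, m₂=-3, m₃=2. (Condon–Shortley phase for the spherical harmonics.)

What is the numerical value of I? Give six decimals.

Checks pass: Σm=0; 8 even; l₃=4∈[2,4].
(2·1+1)(2·3+1)(2·4+1) = 189
Δ: 0! 2! 6! / 9! → 1/252
sum: t=0:+1/36 = 1/36
3j²(1 3 4; 0 0 0) = Δ·Π!·Σ² = 4/63  (sign +1)
sum: t=0:+1/1440 = 1/1440
3j²(1 3 4; 1 -3 2) = Δ·Π!·Σ² = 1/252  (sign +1)
combine: 4πI² = 189·4/63·1/252 = 1/21
take √, sign +1: I = 0.06155813

0.061558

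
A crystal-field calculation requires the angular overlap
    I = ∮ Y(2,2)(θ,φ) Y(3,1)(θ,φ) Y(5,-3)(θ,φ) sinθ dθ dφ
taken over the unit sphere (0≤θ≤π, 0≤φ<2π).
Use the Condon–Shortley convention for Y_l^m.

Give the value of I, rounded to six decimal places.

-0.200476

m-sum 0 ✓  L=10 even ✓  1≤5≤5 ✓
Π(2lᵢ+1) = 5×7×11 = 385
triangle coeff Δ(2,3,5) = 1/2310
Σ_t [0,0]: t=0:+1/144 = 1/144
(3j)²=10/231 [(2 3 5; 0 0 0)], sign=-1
Σ_t [0,0]: t=0:+1/1152 = 1/1152
(3j)²=1/33 [(2 3 5; 2 1 -3)], sign=+1
⇒ 4πI² = 50/99
I = (-1)√(50/99/(4π)) = -0.20047604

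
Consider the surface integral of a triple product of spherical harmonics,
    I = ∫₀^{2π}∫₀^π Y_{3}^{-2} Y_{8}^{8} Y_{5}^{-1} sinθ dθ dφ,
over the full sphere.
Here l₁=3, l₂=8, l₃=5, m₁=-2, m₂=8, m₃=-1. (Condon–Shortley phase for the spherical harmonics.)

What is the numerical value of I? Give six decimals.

-2 + 8 − 1 = 5 ≠ 0: azimuthal integral kills it; I = 0

0.000000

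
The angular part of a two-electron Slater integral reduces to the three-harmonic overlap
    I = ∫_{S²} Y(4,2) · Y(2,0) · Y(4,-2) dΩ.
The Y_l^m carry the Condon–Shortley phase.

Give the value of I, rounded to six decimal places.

Rules hold: Σm=0, L=10 even, 2≤4≤6.
N = 9·5·9 = 405
Δ = 2!·6!·2!/11! = 1/13860
Racah Σ t=0..2: t=0:+1/192 t=1:−1/36 t=2:+1/192 = -5/288
⇒ 3j(4 2 4; 0 0 0)² = 20/693, sgn -1
Racah Σ t=0..2: t=0:+1/192 t=1:−1/120 t=2:+1/2880 = -1/360
⇒ 3j(4 2 4; 2 0 -2)² = 16/3465, sgn -1
4πI² = N·(3j₀)²·(3jₘ)² = 320/5929
I = +1·√(0.053972/4π) = 0.06553591

0.065536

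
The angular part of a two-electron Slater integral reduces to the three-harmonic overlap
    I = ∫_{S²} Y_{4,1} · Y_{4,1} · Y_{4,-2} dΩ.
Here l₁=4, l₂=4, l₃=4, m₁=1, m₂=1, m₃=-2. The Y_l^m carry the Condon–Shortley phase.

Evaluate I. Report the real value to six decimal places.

Rules hold: Σm=0, L=12 even, 0≤4≤8.
N = 9·9·9 = 729
Δ = 4!·4!·4!/13! = 1/450450
Racah Σ t=0..4: t=0:+1/13824 t=1:−1/216 t=2:+1/64 t=3:−1/216 t=4:+1/13824 = 5/768
⇒ 3j(4 4 4; 0 0 0)² = 18/1001, sgn +1
Racah Σ t=1..3: t=1:−1/576 t=2:+1/144 t=3:−1/576 = 1/288
⇒ 3j(4 4 4; 1 1 -2)² = 20/1001, sgn +1
4πI² = N·(3j₀)²·(3jₘ)² = 262440/1002001
I = +1·√(0.261916/4π) = 0.14436968

0.144370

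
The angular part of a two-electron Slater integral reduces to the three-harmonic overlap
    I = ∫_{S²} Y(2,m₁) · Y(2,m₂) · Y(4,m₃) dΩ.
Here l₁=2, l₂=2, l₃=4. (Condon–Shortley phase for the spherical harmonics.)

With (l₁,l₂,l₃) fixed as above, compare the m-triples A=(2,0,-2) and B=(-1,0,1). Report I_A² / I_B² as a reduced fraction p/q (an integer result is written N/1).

1/2

l's match ⇒ only the (l;m) 3-j factors differ between A and B.
A: triangle coeff Δ(2,2,4) = 1/630; Σ_t [0,0]: t=0:+1/96 = 1/96; (3j)²=1/42 [(2 2 4; 2 0 -2)], sign=+1
B: triangle coeff Δ(2,2,4) = 1/630; Σ_t [0,0]: t=0:+1/24 = 1/24; (3j)²=1/21 [(2 2 4; -1 0 1)], sign=-1
I_A²/I_B² = (1/42)/(1/21) = 1/2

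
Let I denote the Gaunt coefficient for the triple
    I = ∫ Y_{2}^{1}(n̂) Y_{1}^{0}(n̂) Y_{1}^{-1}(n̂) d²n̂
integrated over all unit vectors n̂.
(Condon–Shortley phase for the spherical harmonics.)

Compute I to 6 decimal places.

m-sum 0 ✓  L=4 even ✓  1≤1≤3 ✓
Π(2lᵢ+1) = 5×3×3 = 45
triangle coeff Δ(2,1,1) = 1/30
Σ_t [1,1]: t=1:−1/1 = -1/1
(3j)²=2/15 [(2 1 1; 0 0 0)], sign=+1
Σ_t [1,1]: t=1:−1/2 = -1/2
(3j)²=1/10 [(2 1 1; 1 0 -1)], sign=-1
⇒ 4πI² = 3/5
I = (-1)√(3/5/(4π)) = -0.21850969

-0.218510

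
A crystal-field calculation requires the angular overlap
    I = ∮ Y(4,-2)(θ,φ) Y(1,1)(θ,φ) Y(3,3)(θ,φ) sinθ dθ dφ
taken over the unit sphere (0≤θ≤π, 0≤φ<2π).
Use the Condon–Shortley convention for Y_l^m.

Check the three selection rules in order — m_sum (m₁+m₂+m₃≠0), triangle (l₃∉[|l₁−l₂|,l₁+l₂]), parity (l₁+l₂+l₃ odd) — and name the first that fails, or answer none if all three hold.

Σmᵢ = 2  ✗
l₃∈[|l₁−l₂|,l₁+l₂]=[3,5], have l₃=3
Σlᵢ = 8 ⇒ even

m_sum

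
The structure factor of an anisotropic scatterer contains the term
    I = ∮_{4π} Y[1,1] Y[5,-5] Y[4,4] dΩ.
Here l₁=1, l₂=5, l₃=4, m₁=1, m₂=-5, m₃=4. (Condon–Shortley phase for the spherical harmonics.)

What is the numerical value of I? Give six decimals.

-0.329416

m-sum 0 ✓  L=10 even ✓  4≤4≤6 ✓
Π(2lᵢ+1) = 3×11×9 = 297
triangle coeff Δ(1,5,4) = 1/495
Σ_t [1,1]: t=1:−1/576 = -1/576
(3j)²=5/99 [(1 5 4; 0 0 0)], sign=-1
Σ_t [0,0]: t=0:+1/80640 = 1/80640
(3j)²=1/11 [(1 5 4; 1 -5 4)], sign=+1
⇒ 4πI² = 15/11
I = (-1)√(15/11/(4π)) = -0.32941575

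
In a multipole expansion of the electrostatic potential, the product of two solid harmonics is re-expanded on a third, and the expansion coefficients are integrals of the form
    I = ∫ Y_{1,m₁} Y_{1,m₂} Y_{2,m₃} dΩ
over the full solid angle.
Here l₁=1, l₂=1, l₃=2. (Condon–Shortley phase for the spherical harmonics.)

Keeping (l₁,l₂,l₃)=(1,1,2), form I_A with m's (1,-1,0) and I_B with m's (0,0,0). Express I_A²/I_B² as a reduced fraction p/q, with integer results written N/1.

Shared (l₁,l₂,l₃)=(1,1,2): N and (l;000)² cancel in I_A²/I_B².
A: Δ = 0!·2!·2!/5! = 1/30; Racah Σ t=0..0: t=0:+1/4 = 1/4; ⇒ 3j(1 1 2; 1 -1 0)² = 1/30, sgn +1
B: Δ = 0!·2!·2!/5! = 1/30; Racah Σ t=0..0: t=0:+1/1 = 1/1; ⇒ 3j(1 1 2; 0 0 0)² = 2/15, sgn +1
I_A²/I_B² = (1/30)/(2/15) = 1/4

1/4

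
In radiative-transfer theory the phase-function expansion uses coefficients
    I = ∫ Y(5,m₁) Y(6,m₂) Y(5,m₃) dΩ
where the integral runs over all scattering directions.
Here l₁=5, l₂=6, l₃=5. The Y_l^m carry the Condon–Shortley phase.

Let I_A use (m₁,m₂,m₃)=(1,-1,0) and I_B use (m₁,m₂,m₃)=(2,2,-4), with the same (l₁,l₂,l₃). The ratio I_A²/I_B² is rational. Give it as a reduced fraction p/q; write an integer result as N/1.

4/9

l's match ⇒ only the (l;m) 3-j factors differ between A and B.
A: triangle coeff Δ(5,6,5) = 1/28588560; Σ_t [0,4]: t=0:+1/2073600 t=1:−1/34560 t=2:+1/6912 t=3:−1/10368 t=4:+1/138240 = 7/259200; (3j)²=28/7293 [(5 6 5; 1 -1 0)], sign=-1
B: triangle coeff Δ(5,6,5) = 1/28588560; Σ_t [2,3]: t=2:+1/207360 t=3:−1/103680 = -1/207360; (3j)²=21/2431 [(5 6 5; 2 2 -4)], sign=+1
I_A²/I_B² = (28/7293)/(21/2431) = 4/9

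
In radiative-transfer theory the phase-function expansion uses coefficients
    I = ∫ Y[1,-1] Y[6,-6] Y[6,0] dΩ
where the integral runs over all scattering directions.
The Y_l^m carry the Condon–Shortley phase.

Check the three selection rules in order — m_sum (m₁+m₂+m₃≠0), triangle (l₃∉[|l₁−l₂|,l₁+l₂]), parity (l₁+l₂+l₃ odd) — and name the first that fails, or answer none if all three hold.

m₁+m₂+m₃ = -1 − 6 + 0 = -7  ✗
triangle: |1−6|=5 ≤ l₃=6 ≤ 1+6=7
parity: l₁+l₂+l₃ = 13 is odd

m_sum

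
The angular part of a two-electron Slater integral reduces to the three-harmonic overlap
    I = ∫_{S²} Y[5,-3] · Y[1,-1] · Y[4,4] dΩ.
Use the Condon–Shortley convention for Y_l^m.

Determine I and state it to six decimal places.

-0.049106

Rules hold: Σm=0, L=10 even, 4≤4≤6.
N = 11·3·9 = 297
Δ = 2!·8!·0!/11! = 1/495
Racah Σ t=1..1: t=1:−1/576 = -1/576
⇒ 3j(5 1 4; 0 0 0)² = 5/99, sgn -1
Racah Σ t=0..0: t=0:+1/80640 = 1/80640
⇒ 3j(5 1 4; -3 -1 4)² = 1/495, sgn +1
4πI² = N·(3j₀)²·(3jₘ)² = 1/33
I = -1·√(0.030303/4π) = -0.04910640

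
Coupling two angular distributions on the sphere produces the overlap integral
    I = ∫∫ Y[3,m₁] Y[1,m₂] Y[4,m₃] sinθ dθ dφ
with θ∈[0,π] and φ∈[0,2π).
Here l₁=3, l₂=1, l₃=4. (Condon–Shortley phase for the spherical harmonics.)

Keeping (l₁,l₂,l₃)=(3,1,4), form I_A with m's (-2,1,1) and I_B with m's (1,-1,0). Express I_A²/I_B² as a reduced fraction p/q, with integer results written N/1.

Same 3,1,4: normalisation and zero-m 3j drop out of the ratio.
A: Δ: 0! 6! 2! / 9! → 1/252; sum: t=0:+1/240 = 1/240; 3j²(3 1 4; -2 1 1) = Δ·Π!·Σ² = 1/84  (sign -1)
B: Δ: 0! 6! 2! / 9! → 1/252; sum: t=0:+1/96 = 1/96; 3j²(3 1 4; 1 -1 0) = Δ·Π!·Σ² = 1/42  (sign +1)
I_A²/I_B² = (1/84)/(1/42) = 1/2

1/2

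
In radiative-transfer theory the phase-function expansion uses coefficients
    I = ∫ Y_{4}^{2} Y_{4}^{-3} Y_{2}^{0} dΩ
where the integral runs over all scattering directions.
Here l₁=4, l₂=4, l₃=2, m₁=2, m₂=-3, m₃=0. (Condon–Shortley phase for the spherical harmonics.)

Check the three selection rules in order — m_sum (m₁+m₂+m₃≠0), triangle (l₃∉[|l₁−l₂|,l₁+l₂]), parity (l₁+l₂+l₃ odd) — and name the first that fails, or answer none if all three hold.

m_sum

Σmᵢ = -1  ✗
l₃∈[|l₁−l₂|,l₁+l₂]=[0,8], have l₃=2
Σlᵢ = 10 ⇒ even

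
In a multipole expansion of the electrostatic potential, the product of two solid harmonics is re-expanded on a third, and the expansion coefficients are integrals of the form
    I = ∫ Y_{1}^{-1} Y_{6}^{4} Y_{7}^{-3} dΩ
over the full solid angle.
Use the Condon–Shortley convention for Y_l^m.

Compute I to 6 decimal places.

-0.085707

m-sum 0 ✓  L=14 even ✓  5≤7≤7 ✓
Π(2lᵢ+1) = 3×13×15 = 585
triangle coeff Δ(1,6,7) = 1/1365
Σ_t [0,0]: t=0:+1/518400 = 1/518400
(3j)²=7/195 [(1 6 7; 0 0 0)], sign=-1
Σ_t [0,0]: t=0:+1/14515200 = 1/14515200
(3j)²=2/455 [(1 6 7; -1 4 -3)], sign=+1
⇒ 4πI² = 6/65
I = (-1)√(6/65/(4π)) = -0.08570655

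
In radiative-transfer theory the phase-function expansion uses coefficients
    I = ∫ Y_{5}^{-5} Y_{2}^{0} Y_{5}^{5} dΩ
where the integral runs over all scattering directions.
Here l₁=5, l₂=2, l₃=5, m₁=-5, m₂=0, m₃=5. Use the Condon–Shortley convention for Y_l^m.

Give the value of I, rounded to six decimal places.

0.242609

Rules hold: Σm=0, L=12 even, 3≤5≤7.
N = 11·5·11 = 605
Δ = 2!·8!·2!/13! = 1/38610
Racah Σ t=0..2: t=0:+1/2880 t=1:−1/576 t=2:+1/2880 = -1/960
⇒ 3j(5 2 5; 0 0 0)² = 10/429, sgn +1
Racah Σ t=2..2: t=2:+1/161280 = 1/161280
⇒ 3j(5 2 5; -5 0 5)² = 15/286, sgn +1
4πI² = N·(3j₀)²·(3jₘ)² = 125/169
I = +1·√(0.739645/4π) = 0.24260890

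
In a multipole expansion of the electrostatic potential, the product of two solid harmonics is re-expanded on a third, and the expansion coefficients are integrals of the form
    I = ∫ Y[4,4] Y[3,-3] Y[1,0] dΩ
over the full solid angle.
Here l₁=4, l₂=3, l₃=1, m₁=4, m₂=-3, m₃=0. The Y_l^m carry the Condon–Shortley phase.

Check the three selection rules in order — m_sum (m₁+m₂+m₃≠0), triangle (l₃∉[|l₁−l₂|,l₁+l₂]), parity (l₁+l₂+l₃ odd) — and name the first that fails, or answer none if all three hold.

m_sum

azimuthal sum: 4 − 3 + 0 = 1  ✗
1 ≤ 1 ≤ 7 (triangle on l)
L = 4 + 3 + 1 = 8 (even)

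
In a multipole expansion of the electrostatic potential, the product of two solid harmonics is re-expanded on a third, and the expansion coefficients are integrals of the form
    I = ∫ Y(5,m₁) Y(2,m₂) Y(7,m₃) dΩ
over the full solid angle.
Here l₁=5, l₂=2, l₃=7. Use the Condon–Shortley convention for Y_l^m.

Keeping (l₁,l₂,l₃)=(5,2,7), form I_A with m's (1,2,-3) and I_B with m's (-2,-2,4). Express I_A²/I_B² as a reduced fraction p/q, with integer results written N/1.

7/11

Shared (l₁,l₂,l₃)=(5,2,7): N and (l;000)² cancel in I_A²/I_B².
A: Δ = 0!·10!·4!/15! = 1/15015; Racah Σ t=0..0: t=0:+1/414720 = 1/414720; ⇒ 3j(5 2 7; 1 2 -3)² = 2/143, sgn +1
B: Δ = 0!·10!·4!/15! = 1/15015; Racah Σ t=0..0: t=0:+1/725760 = 1/725760; ⇒ 3j(5 2 7; -2 -2 4)² = 2/91, sgn -1
I_A²/I_B² = (2/143)/(2/91) = 7/11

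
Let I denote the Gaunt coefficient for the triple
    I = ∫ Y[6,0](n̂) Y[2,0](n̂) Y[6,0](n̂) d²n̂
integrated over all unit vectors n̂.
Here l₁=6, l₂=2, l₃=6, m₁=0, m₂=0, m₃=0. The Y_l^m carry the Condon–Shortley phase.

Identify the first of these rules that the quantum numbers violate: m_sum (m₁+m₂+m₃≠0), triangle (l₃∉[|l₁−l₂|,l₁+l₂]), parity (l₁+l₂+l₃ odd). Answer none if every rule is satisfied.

m₁+m₂+m₃ = 0 + 0 + 0 = 0  ✓
triangle: |6−2|=4 ≤ l₃=6 ≤ 6+2=8  ✓
parity: l₁+l₂+l₃ = 14 is even  ✓

none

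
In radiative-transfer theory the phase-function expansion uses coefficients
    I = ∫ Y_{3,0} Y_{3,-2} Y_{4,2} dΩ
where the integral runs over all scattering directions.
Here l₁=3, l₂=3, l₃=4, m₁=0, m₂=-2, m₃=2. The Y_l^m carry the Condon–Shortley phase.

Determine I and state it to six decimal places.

-0.044418

m-sum 0 ✓  L=10 even ✓  0≤4≤6 ✓
Π(2lᵢ+1) = 7×7×9 = 441
triangle coeff Δ(3,3,4) = 1/34650
Σ_t [0,2]: t=0:+1/72 t=1:−1/16 t=2:+1/72 = -5/144
(3j)²=2/77 [(3 3 4; 0 0 0)], sign=-1
Σ_t [0,1]: t=0:+1/72 t=1:−1/96 = 1/288
(3j)²=1/462 [(3 3 4; 0 -2 2)], sign=+1
⇒ 4πI² = 3/121
I = (-1)√(3/121/(4π)) = -0.04441841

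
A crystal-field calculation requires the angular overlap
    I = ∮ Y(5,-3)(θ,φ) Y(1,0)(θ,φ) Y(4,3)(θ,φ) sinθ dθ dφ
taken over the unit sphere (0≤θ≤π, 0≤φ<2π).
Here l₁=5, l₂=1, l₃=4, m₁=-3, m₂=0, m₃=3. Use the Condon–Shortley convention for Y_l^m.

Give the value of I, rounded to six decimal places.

-0.196426

m-sum 0 ✓  L=10 even ✓  4≤4≤6 ✓
Π(2lᵢ+1) = 11×3×9 = 297
triangle coeff Δ(5,1,4) = 1/495
Σ_t [1,1]: t=1:−1/576 = -1/576
(3j)²=5/99 [(5 1 4; 0 0 0)], sign=-1
Σ_t [1,1]: t=1:−1/5040 = -1/5040
(3j)²=16/495 [(5 1 4; -3 0 3)], sign=+1
⇒ 4πI² = 16/33
I = (-1)√(16/33/(4π)) = -0.19642560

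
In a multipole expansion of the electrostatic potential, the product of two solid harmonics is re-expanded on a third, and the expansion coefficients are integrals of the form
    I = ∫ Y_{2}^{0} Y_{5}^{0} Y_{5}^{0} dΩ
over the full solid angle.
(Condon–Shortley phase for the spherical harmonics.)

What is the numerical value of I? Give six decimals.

m-sum 0 ✓  L=12 even ✓  3≤5≤7 ✓
Π(2lᵢ+1) = 5×11×11 = 605
triangle coeff Δ(2,5,5) = 1/38610
Σ_t [0,2]: t=0:+1/2880 t=1:−1/576 t=2:+1/2880 = -1/960
(3j)²=10/429 [(2 5 5; 0 0 0)], sign=+1
(m-triple is (0,0,0) — same symbol as above.)
⇒ 4πI² = 500/1521
I = (+1)√(500/1521/(4π)) = 0.16173926

0.161739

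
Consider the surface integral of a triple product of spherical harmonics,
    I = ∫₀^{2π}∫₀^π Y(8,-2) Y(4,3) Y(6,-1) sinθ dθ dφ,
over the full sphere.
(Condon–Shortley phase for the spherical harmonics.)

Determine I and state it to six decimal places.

-0.160635

Checks pass: Σm=0; 18 even; l₃=6∈[4,12].
(2·8+1)(2·4+1)(2·6+1) = 1989
Δ: 6! 10! 2! / 19! → 1/23279256
sum: t=2:+1/1658880 t=3:−1/518400 t=4:+1/1658880 = -1/1382400
3j²(8 4 6; 0 0 0) = Δ·Π!·Σ² = 504/46189  (sign -1)
sum: t=5:−1/3456000 t=6:+1/12441600 = -13/62208000
3j²(8 4 6; -2 3 -1) = Δ·Π!·Σ² = 637/42636  (sign +1)
combine: 4πI² = 1989·504/46189·637/42636 = 240786/742577
take √, sign -1: I = -0.16063491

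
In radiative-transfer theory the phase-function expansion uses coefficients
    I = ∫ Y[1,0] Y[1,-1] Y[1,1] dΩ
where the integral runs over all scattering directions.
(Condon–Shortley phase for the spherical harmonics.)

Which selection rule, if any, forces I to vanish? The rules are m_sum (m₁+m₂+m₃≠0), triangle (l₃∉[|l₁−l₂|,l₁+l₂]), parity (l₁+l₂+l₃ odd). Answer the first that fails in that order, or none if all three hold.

azimuthal sum: 0 − 1 + 1 = 0  ✓
0 ≤ 1 ≤ 2 (triangle on l)  ✓
L = 1 + 1 + 1 = 3 (odd)  ✗

parity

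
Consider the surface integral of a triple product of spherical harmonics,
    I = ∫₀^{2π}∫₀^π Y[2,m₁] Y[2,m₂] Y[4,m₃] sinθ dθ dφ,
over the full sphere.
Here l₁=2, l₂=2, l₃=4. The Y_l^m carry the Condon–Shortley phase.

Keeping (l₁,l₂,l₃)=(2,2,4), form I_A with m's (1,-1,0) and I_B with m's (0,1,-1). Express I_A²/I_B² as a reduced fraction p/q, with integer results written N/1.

Same 2,2,4: normalisation and zero-m 3j drop out of the ratio.
A: Δ: 0! 4! 4! / 9! → 1/630; sum: t=0:+1/36 = 1/36; 3j²(2 2 4; 1 -1 0) = Δ·Π!·Σ² = 8/315  (sign +1)
B: Δ: 0! 4! 4! / 9! → 1/630; sum: t=0:+1/24 = 1/24; 3j²(2 2 4; 0 1 -1) = Δ·Π!·Σ² = 1/21  (sign -1)
I_A²/I_B² = (8/315)/(1/21) = 8/15

8/15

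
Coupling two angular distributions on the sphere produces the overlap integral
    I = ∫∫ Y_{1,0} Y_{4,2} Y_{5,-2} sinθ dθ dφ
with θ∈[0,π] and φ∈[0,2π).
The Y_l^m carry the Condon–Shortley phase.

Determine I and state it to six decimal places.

0.225034

Rules hold: Σm=0, L=10 even, 3≤5≤5.
N = 3·9·11 = 297
Δ = 0!·2!·8!/11! = 1/495
Racah Σ t=0..0: t=0:+1/576 = 1/576
⇒ 3j(1 4 5; 0 0 0)² = 5/99, sgn -1
Racah Σ t=0..0: t=0:+1/1440 = 1/1440
⇒ 3j(1 4 5; 0 2 -2)² = 7/165, sgn -1
4πI² = N·(3j₀)²·(3jₘ)² = 7/11
I = +1·√(0.636364/4π) = 0.22503380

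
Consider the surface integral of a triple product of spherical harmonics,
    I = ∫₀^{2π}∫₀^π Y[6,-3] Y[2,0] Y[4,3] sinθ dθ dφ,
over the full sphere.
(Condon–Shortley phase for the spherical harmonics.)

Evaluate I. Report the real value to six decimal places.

m-sum 0 ✓  L=12 even ✓  4≤4≤8 ✓
Π(2lᵢ+1) = 13×5×9 = 585
triangle coeff Δ(6,2,4) = 1/6435
Σ_t [2,2]: t=2:+1/2304 = 1/2304
(3j)²=5/143 [(6 2 4; 0 0 0)], sign=+1
Σ_t [2,2]: t=2:+1/20160 = 1/20160
(3j)²=12/715 [(6 2 4; -3 0 3)], sign=-1
⇒ 4πI² = 540/1573
I = (-1)√(540/1573/(4π)) = -0.16528277

-0.165283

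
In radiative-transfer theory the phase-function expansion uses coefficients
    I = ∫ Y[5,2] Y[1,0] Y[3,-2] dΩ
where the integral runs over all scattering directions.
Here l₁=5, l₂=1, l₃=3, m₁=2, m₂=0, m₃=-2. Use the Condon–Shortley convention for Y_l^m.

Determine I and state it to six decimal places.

0.000000

|5−1|≤3≤5+1 violated ⇒ I = 0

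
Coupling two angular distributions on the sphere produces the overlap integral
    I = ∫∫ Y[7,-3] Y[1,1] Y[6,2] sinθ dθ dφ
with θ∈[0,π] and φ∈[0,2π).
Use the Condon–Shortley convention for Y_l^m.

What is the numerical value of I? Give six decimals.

-0.234717

Checks pass: Σm=0; 14 even; l₃=6∈[6,8].
(2·7+1)(2·1+1)(2·6+1) = 585
Δ: 2! 12! 0! / 15! → 1/1365
sum: t=1:−1/518400 = -1/518400
3j²(7 1 6; 0 0 0) = Δ·Π!·Σ² = 7/195  (sign -1)
sum: t=2:+1/1935360 = 1/1935360
3j²(7 1 6; -3 1 2) = Δ·Π!·Σ² = 3/91  (sign +1)
combine: 4πI² = 585·7/195·3/91 = 9/13
take √, sign -1: I = -0.23471705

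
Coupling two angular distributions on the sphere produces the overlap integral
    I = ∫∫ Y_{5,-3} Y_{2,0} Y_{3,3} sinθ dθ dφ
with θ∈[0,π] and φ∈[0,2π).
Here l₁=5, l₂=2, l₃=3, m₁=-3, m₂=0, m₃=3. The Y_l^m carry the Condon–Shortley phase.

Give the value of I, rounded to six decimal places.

-0.126792

m-sum 0 ✓  L=10 even ✓  3≤3≤7 ✓
Π(2lᵢ+1) = 11×5×7 = 385
triangle coeff Δ(5,2,3) = 1/2310
Σ_t [2,2]: t=2:+1/144 = 1/144
(3j)²=10/231 [(5 2 3; 0 0 0)], sign=-1
Σ_t [2,2]: t=2:+1/2880 = 1/2880
(3j)²=2/165 [(5 2 3; -3 0 3)], sign=+1
⇒ 4πI² = 20/99
I = (-1)√(20/99/(4π)) = -0.12679218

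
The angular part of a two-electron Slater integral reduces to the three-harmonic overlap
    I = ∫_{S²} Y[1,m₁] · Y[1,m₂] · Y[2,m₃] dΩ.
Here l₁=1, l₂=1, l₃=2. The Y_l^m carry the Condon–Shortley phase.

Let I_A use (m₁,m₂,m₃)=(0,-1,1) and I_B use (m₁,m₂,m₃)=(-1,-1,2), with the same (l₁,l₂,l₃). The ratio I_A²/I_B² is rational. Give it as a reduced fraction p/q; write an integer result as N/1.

1/2

Same 1,1,2: normalisation and zero-m 3j drop out of the ratio.
A: Δ: 0! 2! 2! / 5! → 1/30; sum: t=0:+1/2 = 1/2; 3j²(1 1 2; 0 -1 1) = Δ·Π!·Σ² = 1/10  (sign -1)
B: Δ: 0! 2! 2! / 5! → 1/30; sum: t=0:+1/4 = 1/4; 3j²(1 1 2; -1 -1 2) = Δ·Π!·Σ² = 1/5  (sign +1)
I_A²/I_B² = (1/10)/(1/5) = 1/2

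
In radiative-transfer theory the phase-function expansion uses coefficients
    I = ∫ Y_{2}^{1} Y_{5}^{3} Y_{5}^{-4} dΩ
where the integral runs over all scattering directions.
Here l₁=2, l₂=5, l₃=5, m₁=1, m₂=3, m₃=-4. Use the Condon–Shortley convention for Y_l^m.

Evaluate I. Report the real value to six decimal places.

0.196098

Checks pass: Σm=0; 12 even; l₃=5∈[3,7].
(2·2+1)(2·5+1)(2·5+1) = 605
Δ: 2! 2! 8! / 13! → 1/38610
sum: t=0:+1/2880 t=1:−1/576 t=2:+1/2880 = -1/960
3j²(2 5 5; 0 0 0) = Δ·Π!·Σ² = 10/429  (sign +1)
sum: t=0:+1/80640 t=1:−1/10080 = -1/11520
3j²(2 5 5; 1 3 -4) = Δ·Π!·Σ² = 49/1430  (sign +1)
combine: 4πI² = 605·10/429·49/1430 = 245/507
take √, sign +1: I = 0.19609844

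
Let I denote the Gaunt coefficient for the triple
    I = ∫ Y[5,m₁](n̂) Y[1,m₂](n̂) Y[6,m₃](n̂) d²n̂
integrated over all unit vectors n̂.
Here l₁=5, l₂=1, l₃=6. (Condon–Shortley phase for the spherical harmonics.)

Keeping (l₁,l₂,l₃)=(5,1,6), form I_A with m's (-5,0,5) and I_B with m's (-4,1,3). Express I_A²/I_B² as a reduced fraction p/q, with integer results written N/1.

11/3

l's match ⇒ only the (l;m) 3-j factors differ between A and B.
A: triangle coeff Δ(5,1,6) = 1/858; Σ_t [0,0]: t=0:+1/3628800 = 1/3628800; (3j)²=1/78 [(5 1 6; -5 0 5)], sign=-1
B: triangle coeff Δ(5,1,6) = 1/858; Σ_t [0,0]: t=0:+1/725760 = 1/725760; (3j)²=1/286 [(5 1 6; -4 1 3)], sign=-1
I_A²/I_B² = (1/78)/(1/286) = 11/3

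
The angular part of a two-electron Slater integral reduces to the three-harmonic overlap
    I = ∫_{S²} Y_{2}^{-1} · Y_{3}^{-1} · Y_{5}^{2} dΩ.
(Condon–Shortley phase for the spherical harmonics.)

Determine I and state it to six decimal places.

0.245532

Checks pass: Σm=0; 10 even; l₃=5∈[1,5].
(2·2+1)(2·3+1)(2·5+1) = 385
Δ: 0! 4! 6! / 11! → 1/2310
sum: t=0:+1/144 = 1/144
3j²(2 3 5; 0 0 0) = Δ·Π!·Σ² = 10/231  (sign -1)
sum: t=0:+1/288 = 1/288
3j²(2 3 5; -1 -1 2) = Δ·Π!·Σ² = 1/22  (sign -1)
combine: 4πI² = 385·10/231·1/22 = 25/33
take √, sign +1: I = 0.24553200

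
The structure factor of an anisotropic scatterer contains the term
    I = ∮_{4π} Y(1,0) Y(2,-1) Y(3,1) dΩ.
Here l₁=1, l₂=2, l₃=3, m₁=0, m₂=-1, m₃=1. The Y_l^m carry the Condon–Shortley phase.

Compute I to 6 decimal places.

Checks pass: Σm=0; 6 even; l₃=3∈[1,3].
(2·1+1)(2·2+1)(2·3+1) = 105
Δ: 0! 2! 4! / 7! → 1/105
sum: t=0:+1/4 = 1/4
3j²(1 2 3; 0 0 0) = Δ·Π!·Σ² = 3/35  (sign -1)
sum: t=0:+1/6 = 1/6
3j²(1 2 3; 0 -1 1) = Δ·Π!·Σ² = 8/105  (sign +1)
combine: 4πI² = 105·3/35·8/105 = 24/35
take √, sign -1: I = -0.23359668

-0.233597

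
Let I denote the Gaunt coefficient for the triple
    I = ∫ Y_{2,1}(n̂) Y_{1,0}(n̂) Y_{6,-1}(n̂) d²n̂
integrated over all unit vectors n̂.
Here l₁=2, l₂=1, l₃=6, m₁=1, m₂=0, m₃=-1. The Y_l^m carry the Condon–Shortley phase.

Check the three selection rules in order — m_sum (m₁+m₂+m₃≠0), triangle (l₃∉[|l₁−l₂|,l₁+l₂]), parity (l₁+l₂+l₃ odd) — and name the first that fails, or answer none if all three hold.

azimuthal sum: 1 + 0 − 1 = 0  ✓
1 ≤ 6 ≤ 3 (triangle on l)  ✗
L = 2 + 1 + 6 = 9 (odd)

triangle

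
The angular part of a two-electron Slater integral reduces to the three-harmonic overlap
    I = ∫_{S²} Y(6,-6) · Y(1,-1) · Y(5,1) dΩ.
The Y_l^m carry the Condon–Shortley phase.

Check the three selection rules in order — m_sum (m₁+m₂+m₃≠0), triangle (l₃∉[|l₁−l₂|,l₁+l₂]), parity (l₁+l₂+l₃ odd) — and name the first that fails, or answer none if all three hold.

m₁+m₂+m₃ = -6 − 1 + 1 = -6  ✗
triangle: |6−1|=5 ≤ l₃=5 ≤ 6+1=7
parity: l₁+l₂+l₃ = 12 is even

m_sum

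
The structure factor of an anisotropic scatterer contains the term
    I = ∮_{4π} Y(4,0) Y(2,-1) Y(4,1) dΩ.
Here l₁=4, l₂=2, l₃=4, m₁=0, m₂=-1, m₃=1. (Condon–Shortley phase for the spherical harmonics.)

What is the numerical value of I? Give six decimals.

-0.044869

Rules hold: Σm=0, L=10 even, 2≤4≤6.
N = 9·5·9 = 405
Δ = 2!·6!·2!/11! = 1/13860
Racah Σ t=0..2: t=0:+1/192 t=1:−1/36 t=2:+1/192 = -5/288
⇒ 3j(4 2 4; 0 0 0)² = 20/693, sgn -1
Racah Σ t=0..1: t=0:+1/96 t=1:−1/72 = -1/288
⇒ 3j(4 2 4; 0 -1 1)² = 1/462, sgn +1
4πI² = N·(3j₀)²·(3jₘ)² = 150/5929
I = -1·√(0.0252994/4π) = -0.04486937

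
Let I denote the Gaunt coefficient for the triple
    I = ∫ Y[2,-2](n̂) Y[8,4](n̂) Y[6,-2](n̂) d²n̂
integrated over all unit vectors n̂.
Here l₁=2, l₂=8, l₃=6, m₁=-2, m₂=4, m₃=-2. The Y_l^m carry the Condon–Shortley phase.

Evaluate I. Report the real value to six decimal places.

m-sum 0 ✓  L=16 even ✓  6≤6≤10 ✓
Π(2lᵢ+1) = 5×17×13 = 1105
triangle coeff Δ(2,8,6) = 1/30940
Σ_t [2,2]: t=2:+1/2073600 = 1/2073600
(3j)²=28/1105 [(2 8 6; 0 0 0)], sign=+1
Σ_t [4,4]: t=4:+1/23224320 = 1/23224320
(3j)²=99/6188 [(2 8 6; -2 4 -2)], sign=+1
⇒ 4πI² = 99/221
I = (+1)√(99/221/(4π)) = 0.18880632

0.188806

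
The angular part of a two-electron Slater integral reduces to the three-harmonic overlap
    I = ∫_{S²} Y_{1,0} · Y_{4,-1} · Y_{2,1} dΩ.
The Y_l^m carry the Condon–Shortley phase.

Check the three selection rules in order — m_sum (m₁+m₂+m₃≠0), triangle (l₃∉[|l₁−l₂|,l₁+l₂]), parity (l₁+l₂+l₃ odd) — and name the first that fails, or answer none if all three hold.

azimuthal sum: 0 − 1 + 1 = 0  ✓
3 ≤ 2 ≤ 5 (triangle on l)  ✗
L = 1 + 4 + 2 = 7 (odd)

triangle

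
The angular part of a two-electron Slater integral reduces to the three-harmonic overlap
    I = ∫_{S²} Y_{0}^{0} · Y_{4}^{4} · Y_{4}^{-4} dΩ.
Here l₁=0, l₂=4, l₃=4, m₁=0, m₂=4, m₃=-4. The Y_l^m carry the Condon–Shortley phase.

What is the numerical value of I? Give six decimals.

0.282095

Rules hold: Σm=0, L=8 even, 4≤4≤4.
N = 1·9·9 = 81
Δ = 0!·0!·8!/9! = 1/9
Racah Σ t=0..0: t=0:+1/576 = 1/576
⇒ 3j(0 4 4; 0 0 0)² = 1/9, sgn +1
Racah Σ t=0..0: t=0:+1/40320 = 1/40320
⇒ 3j(0 4 4; 0 4 -4)² = 1/9, sgn +1
4πI² = N·(3j₀)²·(3jₘ)² = 1/1
I = +1·√(1/4π) = 0.28209479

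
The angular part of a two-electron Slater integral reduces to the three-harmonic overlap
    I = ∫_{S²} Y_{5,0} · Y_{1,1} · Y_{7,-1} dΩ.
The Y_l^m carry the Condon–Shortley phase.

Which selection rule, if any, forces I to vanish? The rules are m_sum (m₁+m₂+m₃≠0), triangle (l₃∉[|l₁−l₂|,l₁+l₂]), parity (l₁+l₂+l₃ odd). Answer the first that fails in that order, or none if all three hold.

m₁+m₂+m₃ = 0 + 1 − 1 = 0  ✓
triangle: |5−1|=4 ≤ l₃=7 ≤ 5+1=6  ✗
parity: l₁+l₂+l₃ = 13 is odd

triangle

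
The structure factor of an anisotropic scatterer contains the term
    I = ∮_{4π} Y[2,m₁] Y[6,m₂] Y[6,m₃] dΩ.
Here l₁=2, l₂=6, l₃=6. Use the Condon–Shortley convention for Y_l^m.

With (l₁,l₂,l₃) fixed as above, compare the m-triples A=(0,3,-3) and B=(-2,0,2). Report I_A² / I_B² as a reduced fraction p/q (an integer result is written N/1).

5/56

l's match ⇒ only the (l;m) 3-j factors differ between A and B.
A: triangle coeff Δ(2,6,6) = 1/90090; Σ_t [0,2]: t=0:+1/1451520 t=1:−1/80640 t=2:+1/120960 = -1/290304; (3j)²=5/2002 [(2 6 6; 0 3 -3)], sign=+1
B: triangle coeff Δ(2,6,6) = 1/90090; Σ_t [2,2]: t=2:+1/69120 = 1/69120; (3j)²=4/143 [(2 6 6; -2 0 2)], sign=+1
I_A²/I_B² = (5/2002)/(4/143) = 5/56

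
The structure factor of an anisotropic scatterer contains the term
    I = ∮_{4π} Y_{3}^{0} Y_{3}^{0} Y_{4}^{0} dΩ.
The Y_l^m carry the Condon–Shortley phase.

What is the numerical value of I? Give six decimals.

Rules hold: Σm=0, L=10 even, 0≤4≤6.
N = 7·7·9 = 441
Δ = 2!·4!·4!/11! = 1/34650
Racah Σ t=0..2: t=0:+1/72 t=1:−1/16 t=2:+1/72 = -5/144
⇒ 3j(3 3 4; 0 0 0)² = 2/77, sgn -1
(m-triple is (0,0,0) — same symbol as above.)
4πI² = N·(3j₀)²·(3jₘ)² = 36/121
I = +1·√(0.297521/4π) = 0.15386989

0.153870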